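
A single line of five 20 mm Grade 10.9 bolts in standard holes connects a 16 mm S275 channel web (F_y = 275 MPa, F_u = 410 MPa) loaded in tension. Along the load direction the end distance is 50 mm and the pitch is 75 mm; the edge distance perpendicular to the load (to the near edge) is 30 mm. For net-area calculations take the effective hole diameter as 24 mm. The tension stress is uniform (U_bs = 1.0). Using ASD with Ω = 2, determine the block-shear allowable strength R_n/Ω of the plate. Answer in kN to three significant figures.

Shear plane L_v = 50 + 4·75 = 350 mm; A_gv = 350 × 16 = 5600 mm².
A_nv = (350 − 4.5·24) × 16 = 3872 mm².
A_nt = (30 − 0.5·24) × 16 = 288 mm².
0.6 F_u A_nv = 952.5 kN; 0.6 F_y A_gv = 924 kN → shear yielding governs the shear term.
R_n = 924 + 1.0 × 410 × 288 / 1000 = 1042 kN.
Allowable strength R_n/Ω = 1042 / 2 = 521 kN.

521 kN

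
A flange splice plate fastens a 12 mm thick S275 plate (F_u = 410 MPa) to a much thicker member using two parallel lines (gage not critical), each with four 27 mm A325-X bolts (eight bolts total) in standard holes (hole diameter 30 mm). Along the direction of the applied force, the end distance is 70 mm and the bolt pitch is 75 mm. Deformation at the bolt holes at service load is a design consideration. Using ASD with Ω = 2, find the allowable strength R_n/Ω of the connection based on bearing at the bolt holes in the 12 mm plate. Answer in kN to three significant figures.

1120 kN

Per bolt r_n = 1.2 l_c t F_u ≤ 2.4 d t F_u; upper limit = 2.4 × 27 × 12 × 410 / 1000 = 318.8 kN.
Edge bolt: l_c = 70 − 30/2 = 55 mm → 1.2 × 55 × 12 × 410 / 1000 = 324.7 → r_n = 318.8 kN.
Interior bolts: l_c = 75 − 30 = 45 mm → 1.2 × 45 × 12 × 410 / 1000 = 265.7 → r_n = 265.7 kN.
R_n = 2 × 318.8 + 6 × 265.7 = 2232 kN.
Allowable strength R_n/Ω = 2232 / 2 = 1120 kN.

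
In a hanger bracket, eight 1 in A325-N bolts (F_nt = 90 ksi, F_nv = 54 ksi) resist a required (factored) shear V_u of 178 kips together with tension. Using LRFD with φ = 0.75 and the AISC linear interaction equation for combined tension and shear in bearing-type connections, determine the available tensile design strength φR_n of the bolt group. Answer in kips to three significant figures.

A_b = π·1²/4 = 0.7854 in²; f_rv = 178 / (8 × 0.7854) = 28.33 ksi.
F'_nt = 1.3 F_nt − (F_nt / φF_nv) f_rv = 1.3·90 − (90/(0.75·54))·28.33 = 54.05 ksi, capped at F_nt → F'_nt = 54.05 ksi.
R_n = F'_nt · A_b · n = 54.05 × 0.7854 × 8 = 339.6 kips.
Design strength φR_n = 0.75 × 339.6 = 255 kips.

255 kips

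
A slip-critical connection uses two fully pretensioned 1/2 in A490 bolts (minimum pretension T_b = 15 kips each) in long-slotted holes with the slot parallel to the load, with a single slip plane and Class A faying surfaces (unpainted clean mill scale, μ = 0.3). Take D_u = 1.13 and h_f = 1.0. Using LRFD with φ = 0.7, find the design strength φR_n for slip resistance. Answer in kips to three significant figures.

R_n = μ · D_u · h_f · T_b · n_s · n_b = 0.3 × 1.13 × 1.0 × 15 × 1 × 2 = 10.17 kips.
Design strength φR_n = 0.7 × 10.17 = 7.12 kips.

7.12 kips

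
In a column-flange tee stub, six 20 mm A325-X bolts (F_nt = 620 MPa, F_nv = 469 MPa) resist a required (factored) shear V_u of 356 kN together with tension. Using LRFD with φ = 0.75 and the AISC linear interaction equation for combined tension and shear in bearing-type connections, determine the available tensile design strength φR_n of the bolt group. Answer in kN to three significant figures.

669 kN

A_b = π·20²/4 = 314.2 mm²; f_rv = 356 × 1000 / (6 × 314.2) = 188.9 MPa.
F'_nt = 1.3 F_nt − (F_nt / φF_nv) f_rv = 1.3·620 − (620/(0.75·469))·188.9 = 473.1 MPa, capped at F_nt → F'_nt = 473.1 MPa.
R_n = F'_nt · A_b · n = 473.1 × 314.2 × 6 / 1000 = 891.8 kN.
Design strength φR_n = 0.75 × 891.8 = 669 kN.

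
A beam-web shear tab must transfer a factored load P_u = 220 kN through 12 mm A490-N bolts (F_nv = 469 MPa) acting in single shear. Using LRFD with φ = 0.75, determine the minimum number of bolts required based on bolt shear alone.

6 bolts

A_b = π·12²/4 = 113.1 mm².
Per-bolt design strength φR_n = 0.75 × 469 × 113.1 × 1 / 1000 = 39.78 kN.
n ≥ 220 / 39.78 = 5.53 → use 6 bolts.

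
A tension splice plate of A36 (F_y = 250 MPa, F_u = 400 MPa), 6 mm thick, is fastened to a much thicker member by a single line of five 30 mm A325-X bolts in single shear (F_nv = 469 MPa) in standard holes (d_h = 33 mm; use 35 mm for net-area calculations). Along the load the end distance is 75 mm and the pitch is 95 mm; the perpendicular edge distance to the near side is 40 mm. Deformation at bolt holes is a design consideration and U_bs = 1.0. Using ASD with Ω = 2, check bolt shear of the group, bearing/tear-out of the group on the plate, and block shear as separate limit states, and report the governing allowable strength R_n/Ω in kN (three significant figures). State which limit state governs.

Bolt shear: A_b = π·30²/4 = 706.9 mm²; R_n = 469 × 706.9 × 5 × 1 / 1000 = 1658 kN → 1658 / 2 = 829 kN.
Bearing: edge l_c = 58.5, r_n = 168.5 kN; interior l_c = 62, r_n = 172.8 kN; R_n = 168.5 + 4·172.8 = 859.7 kN → 430 kN.
Block shear: A_gv = 2730, A_nv = 1785, A_nt = 135 mm²; R_n = min(0.6F_uA_nv, 0.6F_yA_gv) + U_bs·F_u·A_nt = 463.5 kN → 232 kN.
Block shear governs: 232 kN.

232 kN (block shear governs)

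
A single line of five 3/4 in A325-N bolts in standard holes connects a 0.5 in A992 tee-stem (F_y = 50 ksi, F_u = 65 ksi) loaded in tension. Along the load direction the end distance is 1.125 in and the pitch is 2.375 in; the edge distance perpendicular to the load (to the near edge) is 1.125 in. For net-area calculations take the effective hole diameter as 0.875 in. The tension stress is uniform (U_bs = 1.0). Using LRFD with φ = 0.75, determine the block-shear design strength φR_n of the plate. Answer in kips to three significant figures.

115 kips

Shear plane L_v = 1.125 + 4·2.375 = 10.62 in; A_gv = 10.62 × 0.5 = 5.312 in².
A_nv = (10.62 − 4.5·0.875) × 0.5 = 3.344 in².
A_nt = (1.125 − 0.5·0.875) × 0.5 = 0.3438 in².
0.6 F_u A_nv = 130.4 kips; 0.6 F_y A_gv = 159.4 kips → shear rupture governs the shear term.
R_n = 130.4 + 1.0 × 65 × 0.3438 = 152.8 kips.
Design strength φR_n = 0.75 × 152.8 = 115 kips.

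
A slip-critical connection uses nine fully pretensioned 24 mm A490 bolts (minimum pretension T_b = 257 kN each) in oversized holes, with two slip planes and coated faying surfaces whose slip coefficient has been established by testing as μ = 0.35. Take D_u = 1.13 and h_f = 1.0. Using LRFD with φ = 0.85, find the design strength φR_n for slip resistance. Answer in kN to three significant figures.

1560 kN

R_n = μ · D_u · h_f · T_b · n_s · n_b = 0.35 × 1.13 × 1.0 × 257 × 2 × 9 = 1830 kN.
Design strength φR_n = 0.85 × 1830 = 1560 kN.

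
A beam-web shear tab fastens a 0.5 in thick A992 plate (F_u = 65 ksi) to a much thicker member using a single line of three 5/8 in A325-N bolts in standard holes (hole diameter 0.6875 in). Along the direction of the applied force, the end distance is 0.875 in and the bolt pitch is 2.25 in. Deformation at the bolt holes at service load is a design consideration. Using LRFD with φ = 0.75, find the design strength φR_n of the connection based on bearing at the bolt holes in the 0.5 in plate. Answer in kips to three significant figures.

Per bolt r_n = 1.2 l_c t F_u ≤ 2.4 d t F_u; upper limit = 2.4 × 0.625 × 0.5 × 65 = 48.75 kips.
Edge bolt: l_c = 0.875 − 0.6875/2 = 0.5312 in → 1.2 × 0.5312 × 0.5 × 65 = 20.72 → r_n = 20.72 kips.
Interior bolts: l_c = 2.25 − 0.6875 = 1.562 in → 1.2 × 1.562 × 0.5 × 65 = 60.94 → r_n = 48.75 kips.
R_n = 1 × 20.72 + 2 × 48.75 = 118.2 kips.
Design strength φR_n = 0.75 × 118.2 = 88.7 kips.

88.7 kips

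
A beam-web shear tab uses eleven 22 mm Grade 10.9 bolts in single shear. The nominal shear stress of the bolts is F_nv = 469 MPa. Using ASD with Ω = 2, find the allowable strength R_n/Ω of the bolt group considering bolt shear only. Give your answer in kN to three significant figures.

981 kN

A_b = π × 22² / 4 = 380.1 mm².
R_n = F_nv · A_b · n · n_s = 469 × 380.1 × 11 × 1 / 1000 = 1961 kN.
Allowable strength R_n/Ω = 1961 / 2 = 981 kN.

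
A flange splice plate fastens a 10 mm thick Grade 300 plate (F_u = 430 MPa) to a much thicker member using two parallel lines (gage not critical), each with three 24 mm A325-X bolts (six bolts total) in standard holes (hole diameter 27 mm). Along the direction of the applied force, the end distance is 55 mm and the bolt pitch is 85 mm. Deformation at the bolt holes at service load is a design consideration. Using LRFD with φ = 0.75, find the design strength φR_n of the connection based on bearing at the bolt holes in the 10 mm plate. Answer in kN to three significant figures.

Per bolt r_n = 1.2 l_c t F_u ≤ 2.4 d t F_u; upper limit = 2.4 × 24 × 10 × 430 / 1000 = 247.7 kN.
Edge bolt: l_c = 55 − 27/2 = 41.5 mm → 1.2 × 41.5 × 10 × 430 / 1000 = 214.1 → r_n = 214.1 kN.
Interior bolts: l_c = 85 − 27 = 58 mm → 1.2 × 58 × 10 × 430 / 1000 = 299.3 → r_n = 247.7 kN.
R_n = 2 × 214.1 + 4 × 247.7 = 1419 kN.
Design strength φR_n = 0.75 × 1419 = 1060 kN.

1060 kN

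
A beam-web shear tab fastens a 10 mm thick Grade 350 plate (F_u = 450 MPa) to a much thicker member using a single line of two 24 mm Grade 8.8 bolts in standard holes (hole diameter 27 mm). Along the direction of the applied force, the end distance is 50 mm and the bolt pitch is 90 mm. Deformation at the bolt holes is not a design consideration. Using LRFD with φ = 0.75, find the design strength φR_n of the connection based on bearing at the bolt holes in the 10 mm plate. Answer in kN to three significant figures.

Per bolt r_n = 1.5 l_c t F_u ≤ 3.0 d t F_u; upper limit = 3.0 × 24 × 10 × 450 / 1000 = 324 kN.
Edge bolt: l_c = 50 − 27/2 = 36.5 mm → 1.5 × 36.5 × 10 × 450 / 1000 = 246.4 → r_n = 246.4 kN.
Interior bolts: l_c = 90 − 27 = 63 mm → 1.5 × 63 × 10 × 450 / 1000 = 425.2 → r_n = 324 kN.
R_n = 1 × 246.4 + 1 × 324 = 570.4 kN.
Design strength φR_n = 0.75 × 570.4 = 428 kN.

428 kN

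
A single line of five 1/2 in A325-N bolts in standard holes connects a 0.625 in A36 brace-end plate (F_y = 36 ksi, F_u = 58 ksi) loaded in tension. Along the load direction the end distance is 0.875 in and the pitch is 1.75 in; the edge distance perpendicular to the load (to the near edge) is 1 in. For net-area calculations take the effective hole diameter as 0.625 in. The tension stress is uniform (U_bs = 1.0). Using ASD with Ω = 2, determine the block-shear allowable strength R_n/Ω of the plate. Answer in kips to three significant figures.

65.6 kips

Shear plane L_v = 0.875 + 4·1.75 = 7.875 in; A_gv = 7.875 × 0.625 = 4.922 in².
A_nv = (7.875 − 4.5·0.625) × 0.625 = 3.164 in².
A_nt = (1 − 0.5·0.625) × 0.625 = 0.4297 in².
0.6 F_u A_nv = 110.1 kips; 0.6 F_y A_gv = 106.3 kips → shear yielding governs the shear term.
R_n = 106.3 + 1.0 × 58 × 0.4297 = 131.2 kips.
Allowable strength R_n/Ω = 131.2 / 2 = 65.6 kips.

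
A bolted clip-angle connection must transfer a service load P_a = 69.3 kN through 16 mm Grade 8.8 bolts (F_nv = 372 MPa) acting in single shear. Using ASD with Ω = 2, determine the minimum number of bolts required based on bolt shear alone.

2 bolts

A_b = π·16²/4 = 201.1 mm².
Per-bolt allowable strength R_n/Ω = 372 × 201.1 × 1 / 1000 / 2 = 37.4 kN.
n ≥ 69.3 / 37.4 = 1.853 → use 2 bolts.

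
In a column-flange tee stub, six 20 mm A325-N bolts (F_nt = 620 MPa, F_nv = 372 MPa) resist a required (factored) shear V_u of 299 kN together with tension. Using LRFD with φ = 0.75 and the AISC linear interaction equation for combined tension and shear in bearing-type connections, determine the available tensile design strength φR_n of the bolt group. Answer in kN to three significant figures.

A_b = π·20²/4 = 314.2 mm²; f_rv = 299 × 1000 / (6 × 314.2) = 158.6 MPa.
F'_nt = 1.3 F_nt − (F_nt / φF_nv) f_rv = 1.3·620 − (620/(0.75·372))·158.6 = 453.5 MPa, capped at F_nt → F'_nt = 453.5 MPa.
R_n = F'_nt · A_b · n = 453.5 × 314.2 × 6 / 1000 = 854.8 kN.
Design strength φR_n = 0.75 × 854.8 = 641 kN.

641 kN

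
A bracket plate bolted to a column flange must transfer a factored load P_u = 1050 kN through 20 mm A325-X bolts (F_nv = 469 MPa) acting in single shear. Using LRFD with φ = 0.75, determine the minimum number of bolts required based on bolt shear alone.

A_b = π·20²/4 = 314.2 mm².
Per-bolt design strength φR_n = 0.75 × 469 × 314.2 × 1 / 1000 = 110.5 kN.
n ≥ 1050 / 110.5 = 9.502 → use 10 bolts.

10 bolts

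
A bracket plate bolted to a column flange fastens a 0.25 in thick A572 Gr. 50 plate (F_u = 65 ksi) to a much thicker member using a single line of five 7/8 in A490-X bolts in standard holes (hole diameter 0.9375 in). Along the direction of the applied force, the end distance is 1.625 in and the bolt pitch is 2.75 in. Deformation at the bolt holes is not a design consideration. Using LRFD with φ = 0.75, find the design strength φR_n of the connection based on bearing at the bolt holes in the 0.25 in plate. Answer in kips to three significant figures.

Per bolt r_n = 1.5 l_c t F_u ≤ 3.0 d t F_u; upper limit = 3.0 × 0.875 × 0.25 × 65 = 42.66 kips.
Edge bolt: l_c = 1.625 − 0.9375/2 = 1.156 in → 1.5 × 1.156 × 0.25 × 65 = 28.18 → r_n = 28.18 kips.
Interior bolts: l_c = 2.75 − 0.9375 = 1.812 in → 1.5 × 1.812 × 0.25 × 65 = 44.18 → r_n = 42.66 kips.
R_n = 1 × 28.18 + 4 × 42.66 = 198.8 kips.
Design strength φR_n = 0.75 × 198.8 = 149 kips.

149 kips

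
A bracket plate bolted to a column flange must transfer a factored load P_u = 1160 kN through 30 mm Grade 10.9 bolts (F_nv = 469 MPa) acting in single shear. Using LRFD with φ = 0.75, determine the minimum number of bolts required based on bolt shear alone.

A_b = π·30²/4 = 706.9 mm².
Per-bolt design strength φR_n = 0.75 × 469 × 706.9 × 1 / 1000 = 248.6 kN.
n ≥ 1160 / 248.6 = 4.665 → use 5 bolts.

5 bolts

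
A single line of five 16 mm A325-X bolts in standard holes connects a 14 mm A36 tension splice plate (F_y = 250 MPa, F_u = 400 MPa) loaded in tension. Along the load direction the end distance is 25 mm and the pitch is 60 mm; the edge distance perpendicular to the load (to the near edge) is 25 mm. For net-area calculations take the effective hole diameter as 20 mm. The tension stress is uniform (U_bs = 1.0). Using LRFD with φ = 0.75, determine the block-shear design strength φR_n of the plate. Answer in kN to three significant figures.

Shear plane L_v = 25 + 4·60 = 265 mm; A_gv = 265 × 14 = 3710 mm².
A_nv = (265 − 4.5·20) × 14 = 2450 mm².
A_nt = (25 − 0.5·20) × 14 = 210 mm².
0.6 F_u A_nv = 588 kN; 0.6 F_y A_gv = 556.5 kN → shear yielding governs the shear term.
R_n = 556.5 + 1.0 × 400 × 210 / 1000 = 640.5 kN.
Design strength φR_n = 0.75 × 640.5 = 480 kN.

480 kN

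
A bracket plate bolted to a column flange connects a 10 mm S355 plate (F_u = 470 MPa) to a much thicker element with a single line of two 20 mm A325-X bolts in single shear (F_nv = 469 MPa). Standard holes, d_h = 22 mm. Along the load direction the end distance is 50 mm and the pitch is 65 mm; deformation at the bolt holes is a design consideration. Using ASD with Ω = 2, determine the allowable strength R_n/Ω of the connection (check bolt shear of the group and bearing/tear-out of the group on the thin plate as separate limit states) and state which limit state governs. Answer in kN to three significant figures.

147 kN (bolt shear governs)

Bolt shear: A_b = π·20²/4 = 314.2 mm²; R_n = 469 × 314.2 × 2 × 1 / 1000 = 294.7 kN → 294.7 / 2 = 147 kN.
Bearing (1.2 l_c t F_u ≤ 2.4 d t F_u): upper limit = 2.4·20·10·470 / 1000 = 225.6 kN.
  Edge l_c = 50 − 22/2 = 39 → r_n = 220 kN; interior l_c = 65 − 22 = 43 → r_n = 225.6 kN.
  R_n,bearing = 1·220 + 1·225.6 = 445.6 kN → 445.6 / 2 = 223 kN.
Bolt shear governs: 147 kN.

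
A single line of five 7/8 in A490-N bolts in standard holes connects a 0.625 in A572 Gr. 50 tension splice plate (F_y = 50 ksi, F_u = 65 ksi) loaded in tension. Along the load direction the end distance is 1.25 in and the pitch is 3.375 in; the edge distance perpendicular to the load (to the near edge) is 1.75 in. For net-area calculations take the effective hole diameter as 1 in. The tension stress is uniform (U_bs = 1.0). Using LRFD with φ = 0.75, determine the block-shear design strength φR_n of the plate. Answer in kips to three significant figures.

Shear plane L_v = 1.25 + 4·3.375 = 14.75 in; A_gv = 14.75 × 0.625 = 9.219 in².
A_nv = (14.75 − 4.5·1) × 0.625 = 6.406 in².
A_nt = (1.75 − 0.5·1) × 0.625 = 0.7812 in².
0.6 F_u A_nv = 249.8 kips; 0.6 F_y A_gv = 276.6 kips → shear rupture governs the shear term.
R_n = 249.8 + 1.0 × 65 × 0.7812 = 300.6 kips.
Design strength φR_n = 0.75 × 300.6 = 225 kips.

225 kips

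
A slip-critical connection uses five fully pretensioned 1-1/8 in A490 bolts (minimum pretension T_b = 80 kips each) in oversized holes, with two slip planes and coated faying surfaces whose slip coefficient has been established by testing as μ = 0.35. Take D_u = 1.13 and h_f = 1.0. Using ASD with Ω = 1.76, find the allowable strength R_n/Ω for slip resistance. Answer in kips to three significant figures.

180 kips

R_n = μ · D_u · h_f · T_b · n_s · n_b = 0.35 × 1.13 × 1.0 × 80 × 2 × 5 = 316.4 kips.
Allowable strength R_n/Ω = 316.4 / 1.76 = 180 kips.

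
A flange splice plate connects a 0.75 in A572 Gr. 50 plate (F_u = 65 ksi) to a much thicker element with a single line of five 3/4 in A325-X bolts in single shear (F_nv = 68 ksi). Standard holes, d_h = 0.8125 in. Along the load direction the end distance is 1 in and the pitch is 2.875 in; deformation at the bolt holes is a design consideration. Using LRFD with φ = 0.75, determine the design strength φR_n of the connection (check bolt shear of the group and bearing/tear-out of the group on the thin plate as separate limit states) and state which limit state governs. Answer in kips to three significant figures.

Bolt shear: A_b = π·0.75²/4 = 0.4418 in²; R_n = 68 × 0.4418 × 5 × 1 = 150.2 kips → 0.75 × 150.2 = 113 kips.
Bearing (1.2 l_c t F_u ≤ 2.4 d t F_u): upper limit = 2.4·0.75·0.75·65 = 87.75 kips.
  Edge l_c = 1 − 0.8125/2 = 0.5938 → r_n = 34.73 kips; interior l_c = 2.875 − 0.8125 = 2.062 → r_n = 87.75 kips.
  R_n,bearing = 1·34.73 + 4·87.75 = 385.7 kips → 0.75 × 385.7 = 289 kips.
Bolt shear governs: 113 kips.

113 kips (bolt shear governs)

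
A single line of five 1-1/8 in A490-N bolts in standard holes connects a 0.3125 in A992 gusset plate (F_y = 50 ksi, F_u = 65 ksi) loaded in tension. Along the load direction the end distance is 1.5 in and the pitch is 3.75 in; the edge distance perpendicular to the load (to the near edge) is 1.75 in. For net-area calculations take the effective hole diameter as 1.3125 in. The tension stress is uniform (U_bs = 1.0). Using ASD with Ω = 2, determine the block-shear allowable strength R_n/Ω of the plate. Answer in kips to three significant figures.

75.7 kips

Shear plane L_v = 1.5 + 4·3.75 = 16.5 in; A_gv = 16.5 × 0.3125 = 5.156 in².
A_nv = (16.5 − 4.5·1.3125) × 0.3125 = 3.311 in².
A_nt = (1.75 − 0.5·1.3125) × 0.3125 = 0.3418 in².
0.6 F_u A_nv = 129.1 kips; 0.6 F_y A_gv = 154.7 kips → shear rupture governs the shear term.
R_n = 129.1 + 1.0 × 65 × 0.3418 = 151.3 kips.
Allowable strength R_n/Ω = 151.3 / 2 = 75.7 kips.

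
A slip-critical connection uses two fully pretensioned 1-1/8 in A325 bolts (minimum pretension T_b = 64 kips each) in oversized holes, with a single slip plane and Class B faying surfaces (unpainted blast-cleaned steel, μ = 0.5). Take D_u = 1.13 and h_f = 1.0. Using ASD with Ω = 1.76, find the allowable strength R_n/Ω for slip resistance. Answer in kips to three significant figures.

41.1 kips

R_n = μ · D_u · h_f · T_b · n_s · n_b = 0.5 × 1.13 × 1.0 × 64 × 1 × 2 = 72.32 kips.
Allowable strength R_n/Ω = 72.32 / 1.76 = 41.1 kips.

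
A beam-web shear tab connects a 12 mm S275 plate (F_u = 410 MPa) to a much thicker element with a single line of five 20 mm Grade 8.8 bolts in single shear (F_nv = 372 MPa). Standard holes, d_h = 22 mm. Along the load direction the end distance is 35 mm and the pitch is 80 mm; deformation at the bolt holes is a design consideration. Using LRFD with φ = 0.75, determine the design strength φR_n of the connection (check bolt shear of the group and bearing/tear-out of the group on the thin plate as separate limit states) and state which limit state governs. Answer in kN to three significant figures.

438 kN (bolt shear governs)

Bolt shear: A_b = π·20²/4 = 314.2 mm²; R_n = 372 × 314.2 × 5 × 1 / 1000 = 584.3 kN → 0.75 × 584.3 = 438 kN.
Bearing (1.2 l_c t F_u ≤ 2.4 d t F_u): upper limit = 2.4·20·12·410 / 1000 = 236.2 kN.
  Edge l_c = 35 − 22/2 = 24 → r_n = 141.7 kN; interior l_c = 80 − 22 = 58 → r_n = 236.2 kN.
  R_n,bearing = 1·141.7 + 4·236.2 = 1086 kN → 0.75 × 1086 = 815 kN.
Bolt shear governs: 438 kN.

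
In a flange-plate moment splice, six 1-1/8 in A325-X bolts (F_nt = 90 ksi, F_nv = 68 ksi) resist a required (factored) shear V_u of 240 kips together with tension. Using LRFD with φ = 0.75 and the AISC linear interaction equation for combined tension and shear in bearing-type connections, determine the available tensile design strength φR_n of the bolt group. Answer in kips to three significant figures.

206 kips

A_b = π·1.125²/4 = 0.994 in²; f_rv = 240 / (6 × 0.994) = 40.24 ksi.
F'_nt = 1.3 F_nt − (F_nt / φF_nv) f_rv = 1.3·90 − (90/(0.75·68))·40.24 = 45.99 ksi, capped at F_nt → F'_nt = 45.99 ksi.
R_n = F'_nt · A_b · n = 45.99 × 0.994 × 6 = 274.3 kips.
Design strength φR_n = 0.75 × 274.3 = 206 kips.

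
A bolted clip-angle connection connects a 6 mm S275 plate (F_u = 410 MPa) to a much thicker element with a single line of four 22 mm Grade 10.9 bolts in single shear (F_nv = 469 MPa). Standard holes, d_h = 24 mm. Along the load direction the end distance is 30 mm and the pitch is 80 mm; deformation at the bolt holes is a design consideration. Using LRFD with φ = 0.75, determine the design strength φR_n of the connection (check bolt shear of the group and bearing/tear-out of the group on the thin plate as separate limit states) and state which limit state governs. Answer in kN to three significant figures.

332 kN (bearing governs)

Bolt shear: A_b = π·22²/4 = 380.1 mm²; R_n = 469 × 380.1 × 4 × 1 / 1000 = 713.1 kN → 0.75 × 713.1 = 535 kN.
Bearing (1.2 l_c t F_u ≤ 2.4 d t F_u): upper limit = 2.4·22·6·410 / 1000 = 129.9 kN.
  Edge l_c = 30 − 24/2 = 18 → r_n = 53.14 kN; interior l_c = 80 − 24 = 56 → r_n = 129.9 kN.
  R_n,bearing = 1·53.14 + 3·129.9 = 442.8 kN → 0.75 × 442.8 = 332 kN.
Bearing governs: 332 kN.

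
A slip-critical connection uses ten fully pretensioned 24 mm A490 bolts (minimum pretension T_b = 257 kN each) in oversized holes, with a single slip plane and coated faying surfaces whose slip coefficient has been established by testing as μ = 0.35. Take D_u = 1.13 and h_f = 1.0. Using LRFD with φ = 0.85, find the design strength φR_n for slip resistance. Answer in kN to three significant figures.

R_n = μ · D_u · h_f · T_b · n_s · n_b = 0.35 × 1.13 × 1.0 × 257 × 1 × 10 = 1016 kN.
Design strength φR_n = 0.85 × 1016 = 864 kN.

864 kN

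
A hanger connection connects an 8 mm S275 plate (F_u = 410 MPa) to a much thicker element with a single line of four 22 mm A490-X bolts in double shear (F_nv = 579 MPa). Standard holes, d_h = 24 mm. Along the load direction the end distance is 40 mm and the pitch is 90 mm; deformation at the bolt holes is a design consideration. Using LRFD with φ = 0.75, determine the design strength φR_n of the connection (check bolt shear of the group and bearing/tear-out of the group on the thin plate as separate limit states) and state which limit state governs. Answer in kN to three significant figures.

Bolt shear: A_b = π·22²/4 = 380.1 mm²; R_n = 579 × 380.1 × 4 × 2 / 1000 = 1761 kN → 0.75 × 1761 = 1320 kN.
Bearing (1.2 l_c t F_u ≤ 2.4 d t F_u): upper limit = 2.4·22·8·410 / 1000 = 173.2 kN.
  Edge l_c = 40 − 24/2 = 28 → r_n = 110.2 kN; interior l_c = 90 − 24 = 66 → r_n = 173.2 kN.
  R_n,bearing = 1·110.2 + 3·173.2 = 629.8 kN → 0.75 × 629.8 = 472 kN.
Bearing governs: 472 kN.

472 kN (bearing governs)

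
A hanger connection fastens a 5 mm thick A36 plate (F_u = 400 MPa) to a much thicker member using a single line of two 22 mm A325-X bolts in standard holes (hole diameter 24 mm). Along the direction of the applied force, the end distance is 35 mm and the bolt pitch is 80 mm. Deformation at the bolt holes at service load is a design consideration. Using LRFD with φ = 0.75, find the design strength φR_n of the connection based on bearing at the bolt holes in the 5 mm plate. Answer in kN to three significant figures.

121 kN

Per bolt r_n = 1.2 l_c t F_u ≤ 2.4 d t F_u; upper limit = 2.4 × 22 × 5 × 400 / 1000 = 105.6 kN.
Edge bolt: l_c = 35 − 24/2 = 23 mm → 1.2 × 23 × 5 × 400 / 1000 = 55.2 → r_n = 55.2 kN.
Interior bolts: l_c = 80 − 24 = 56 mm → 1.2 × 56 × 5 × 400 / 1000 = 134.4 → r_n = 105.6 kN.
R_n = 1 × 55.2 + 1 × 105.6 = 160.8 kN.
Design strength φR_n = 0.75 × 160.8 = 121 kN.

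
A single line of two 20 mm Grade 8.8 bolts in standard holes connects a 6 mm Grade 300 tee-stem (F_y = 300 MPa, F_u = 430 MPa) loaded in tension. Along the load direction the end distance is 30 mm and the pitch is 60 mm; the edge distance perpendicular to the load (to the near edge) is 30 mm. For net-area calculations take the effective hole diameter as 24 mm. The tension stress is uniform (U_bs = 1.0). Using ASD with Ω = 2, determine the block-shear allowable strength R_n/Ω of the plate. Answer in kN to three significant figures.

Shear plane L_v = 30 + 1·60 = 90 mm; A_gv = 90 × 6 = 540 mm².
A_nv = (90 − 1.5·24) × 6 = 324 mm².
A_nt = (30 − 0.5·24) × 6 = 108 mm².
0.6 F_u A_nv = 83.59 kN; 0.6 F_y A_gv = 97.2 kN → shear rupture governs the shear term.
R_n = 83.59 + 1.0 × 430 × 108 / 1000 = 130 kN.
Allowable strength R_n/Ω = 130 / 2 = 65 kN.

65 kN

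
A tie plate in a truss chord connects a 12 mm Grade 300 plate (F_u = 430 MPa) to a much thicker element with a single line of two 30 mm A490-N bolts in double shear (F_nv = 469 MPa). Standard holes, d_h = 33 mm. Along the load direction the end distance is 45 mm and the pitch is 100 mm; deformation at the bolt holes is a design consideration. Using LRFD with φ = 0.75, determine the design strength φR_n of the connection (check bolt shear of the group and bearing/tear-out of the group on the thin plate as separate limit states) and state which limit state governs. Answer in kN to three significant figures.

Bolt shear: A_b = π·30²/4 = 706.9 mm²; R_n = 469 × 706.9 × 2 × 2 / 1000 = 1326 kN → 0.75 × 1326 = 995 kN.
Bearing (1.2 l_c t F_u ≤ 2.4 d t F_u): upper limit = 2.4·30·12·430 / 1000 = 371.5 kN.
  Edge l_c = 45 − 33/2 = 28.5 → r_n = 176.5 kN; interior l_c = 100 − 33 = 67 → r_n = 371.5 kN.
  R_n,bearing = 1·176.5 + 1·371.5 = 548 kN → 0.75 × 548 = 411 kN.
Bearing governs: 411 kN.

411 kN (bearing governs)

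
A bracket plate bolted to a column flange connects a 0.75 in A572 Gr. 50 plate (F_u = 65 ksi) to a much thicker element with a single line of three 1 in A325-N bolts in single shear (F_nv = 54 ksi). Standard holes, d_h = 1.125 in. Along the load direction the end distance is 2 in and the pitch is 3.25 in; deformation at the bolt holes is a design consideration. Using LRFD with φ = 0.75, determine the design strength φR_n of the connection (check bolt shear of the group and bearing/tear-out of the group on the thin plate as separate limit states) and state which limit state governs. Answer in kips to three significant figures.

Bolt shear: A_b = π·1²/4 = 0.7854 in²; R_n = 54 × 0.7854 × 3 × 1 = 127.2 kips → 0.75 × 127.2 = 95.4 kips.
Bearing (1.2 l_c t F_u ≤ 2.4 d t F_u): upper limit = 2.4·1·0.75·65 = 117 kips.
  Edge l_c = 2 − 1.125/2 = 1.438 → r_n = 84.09 kips; interior l_c = 3.25 − 1.125 = 2.125 → r_n = 117 kips.
  R_n,bearing = 1·84.09 + 2·117 = 318.1 kips → 0.75 × 318.1 = 239 kips.
Bolt shear governs: 95.4 kips.

95.4 kips (bolt shear governs)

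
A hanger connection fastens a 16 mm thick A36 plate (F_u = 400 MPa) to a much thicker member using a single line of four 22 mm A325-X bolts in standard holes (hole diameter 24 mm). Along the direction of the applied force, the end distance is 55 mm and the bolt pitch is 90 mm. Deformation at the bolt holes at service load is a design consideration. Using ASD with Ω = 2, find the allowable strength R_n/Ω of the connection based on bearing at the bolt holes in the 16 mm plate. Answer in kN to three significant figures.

Per bolt r_n = 1.2 l_c t F_u ≤ 2.4 d t F_u; upper limit = 2.4 × 22 × 16 × 400 / 1000 = 337.9 kN.
Edge bolt: l_c = 55 − 24/2 = 43 mm → 1.2 × 43 × 16 × 400 / 1000 = 330.2 → r_n = 330.2 kN.
Interior bolts: l_c = 90 − 24 = 66 mm → 1.2 × 66 × 16 × 400 / 1000 = 506.9 → r_n = 337.9 kN.
R_n = 1 × 330.2 + 3 × 337.9 = 1344 kN.
Allowable strength R_n/Ω = 1344 / 2 = 672 kN.

672 kN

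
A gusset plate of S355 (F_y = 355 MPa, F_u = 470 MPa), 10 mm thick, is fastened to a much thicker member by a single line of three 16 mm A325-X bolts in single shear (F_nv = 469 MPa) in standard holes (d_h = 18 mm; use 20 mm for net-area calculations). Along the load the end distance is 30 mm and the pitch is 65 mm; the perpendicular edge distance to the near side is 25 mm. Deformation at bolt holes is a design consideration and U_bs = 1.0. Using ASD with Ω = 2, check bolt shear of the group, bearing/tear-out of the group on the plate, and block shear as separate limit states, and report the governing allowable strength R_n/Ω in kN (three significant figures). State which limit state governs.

141 kN (bolt shear governs)

Bolt shear: A_b = π·16²/4 = 201.1 mm²; R_n = 469 × 201.1 × 3 × 1 / 1000 = 282.9 kN → 282.9 / 2 = 141 kN.
Bearing: edge l_c = 21, r_n = 118.4 kN; interior l_c = 47, r_n = 180.5 kN; R_n = 118.4 + 2·180.5 = 479.4 kN → 240 kN.
Block shear: A_gv = 1600, A_nv = 1100, A_nt = 150 mm²; R_n = min(0.6F_uA_nv, 0.6F_yA_gv) + U_bs·F_u·A_nt = 380.7 kN → 190 kN.
Bolt shear governs: 141 kN.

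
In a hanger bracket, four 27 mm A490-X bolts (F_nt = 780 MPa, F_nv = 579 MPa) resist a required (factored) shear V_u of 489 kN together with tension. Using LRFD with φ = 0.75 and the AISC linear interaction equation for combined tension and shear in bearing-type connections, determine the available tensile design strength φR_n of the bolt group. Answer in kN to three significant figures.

A_b = π·27²/4 = 572.6 mm²; f_rv = 489 × 1000 / (4 × 572.6) = 213.5 MPa.
F'_nt = 1.3 F_nt − (F_nt / φF_nv) f_rv = 1.3·780 − (780/(0.75·579))·213.5 = 630.5 MPa, capped at F_nt → F'_nt = 630.5 MPa.
R_n = F'_nt · A_b · n = 630.5 × 572.6 × 4 / 1000 = 1444 kN.
Design strength φR_n = 0.75 × 1444 = 1080 kN.

1080 kN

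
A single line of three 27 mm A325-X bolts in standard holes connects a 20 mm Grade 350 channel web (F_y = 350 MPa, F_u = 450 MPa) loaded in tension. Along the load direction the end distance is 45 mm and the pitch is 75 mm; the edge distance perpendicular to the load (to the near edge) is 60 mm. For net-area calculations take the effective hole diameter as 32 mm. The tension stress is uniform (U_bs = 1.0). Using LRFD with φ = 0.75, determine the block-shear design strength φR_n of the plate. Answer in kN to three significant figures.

Shear plane L_v = 45 + 2·75 = 195 mm; A_gv = 195 × 20 = 3900 mm².
A_nv = (195 − 2.5·32) × 20 = 2300 mm².
A_nt = (60 − 0.5·32) × 20 = 880 mm².
0.6 F_u A_nv = 621 kN; 0.6 F_y A_gv = 819 kN → shear rupture governs the shear term.
R_n = 621 + 1.0 × 450 × 880 / 1000 = 1017 kN.
Design strength φR_n = 0.75 × 1017 = 763 kN.

763 kN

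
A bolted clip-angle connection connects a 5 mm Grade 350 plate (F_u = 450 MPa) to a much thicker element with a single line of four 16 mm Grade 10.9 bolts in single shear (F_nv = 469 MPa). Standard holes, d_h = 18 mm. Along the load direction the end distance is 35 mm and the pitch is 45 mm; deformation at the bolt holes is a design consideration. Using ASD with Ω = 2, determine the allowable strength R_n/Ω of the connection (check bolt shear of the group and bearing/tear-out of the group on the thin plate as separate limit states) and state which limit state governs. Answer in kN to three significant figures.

144 kN (bearing governs)

Bolt shear: A_b = π·16²/4 = 201.1 mm²; R_n = 469 × 201.1 × 4 × 1 / 1000 = 377.2 kN → 377.2 / 2 = 189 kN.
Bearing (1.2 l_c t F_u ≤ 2.4 d t F_u): upper limit = 2.4·16·5·450 / 1000 = 86.4 kN.
  Edge l_c = 35 − 18/2 = 26 → r_n = 70.2 kN; interior l_c = 45 − 18 = 27 → r_n = 72.9 kN.
  R_n,bearing = 1·70.2 + 3·72.9 = 288.9 kN → 288.9 / 2 = 144 kN.
Bearing governs: 144 kN.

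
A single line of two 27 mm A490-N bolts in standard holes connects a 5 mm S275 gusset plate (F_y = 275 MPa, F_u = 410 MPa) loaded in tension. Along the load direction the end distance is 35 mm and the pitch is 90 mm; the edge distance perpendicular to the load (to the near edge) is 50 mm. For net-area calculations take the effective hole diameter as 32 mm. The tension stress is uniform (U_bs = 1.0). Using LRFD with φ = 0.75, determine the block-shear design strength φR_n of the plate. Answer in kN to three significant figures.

Shear plane L_v = 35 + 1·90 = 125 mm; A_gv = 125 × 5 = 625 mm².
A_nv = (125 − 1.5·32) × 5 = 385 mm².
A_nt = (50 − 0.5·32) × 5 = 170 mm².
0.6 F_u A_nv = 94.71 kN; 0.6 F_y A_gv = 103.1 kN → shear rupture governs the shear term.
R_n = 94.71 + 1.0 × 410 × 170 / 1000 = 164.4 kN.
Design strength φR_n = 0.75 × 164.4 = 123 kN.

123 kN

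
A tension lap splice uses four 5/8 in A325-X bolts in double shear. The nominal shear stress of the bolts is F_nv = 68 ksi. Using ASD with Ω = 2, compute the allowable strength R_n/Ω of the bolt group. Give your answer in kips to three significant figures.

83.4 kips

A_b = π × 0.625² / 4 = 0.3068 in².
R_n = F_nv · A_b · n · n_s = 68 × 0.3068 × 4 × 2 = 166.9 kips.
Allowable strength R_n/Ω = 166.9 / 2 = 83.4 kips.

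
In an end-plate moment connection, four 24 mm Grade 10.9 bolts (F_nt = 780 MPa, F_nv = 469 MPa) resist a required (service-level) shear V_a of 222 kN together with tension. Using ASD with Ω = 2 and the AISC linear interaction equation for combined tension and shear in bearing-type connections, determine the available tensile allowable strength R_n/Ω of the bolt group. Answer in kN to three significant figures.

A_b = π·24²/4 = 452.4 mm²; f_rv = 222 × 1000 / (4 × 452.4) = 122.7 MPa.
F'_nt = 1.3 F_nt − (Ω F_nt / F_nv) f_rv = 1.3·780 − (2·780/469)·122.7 = 605.9 MPa, capped at F_nt → F'_nt = 605.9 MPa.
R_n = F'_nt · A_b · n = 605.9 × 452.4 × 4 / 1000 = 1096 kN.
Allowable strength R_n/Ω = 1096 / 2 = 548 kN.

548 kN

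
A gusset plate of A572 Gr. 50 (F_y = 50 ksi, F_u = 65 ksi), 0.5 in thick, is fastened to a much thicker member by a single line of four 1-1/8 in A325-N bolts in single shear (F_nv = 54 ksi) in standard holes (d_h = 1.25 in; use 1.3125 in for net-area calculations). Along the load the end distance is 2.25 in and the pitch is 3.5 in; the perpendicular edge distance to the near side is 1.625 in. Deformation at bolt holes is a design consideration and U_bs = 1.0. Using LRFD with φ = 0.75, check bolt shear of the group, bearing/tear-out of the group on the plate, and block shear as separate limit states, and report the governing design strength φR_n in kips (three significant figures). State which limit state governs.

Bolt shear: A_b = π·1.125²/4 = 0.994 in²; R_n = 54 × 0.994 × 4 × 1 = 214.7 kips → 0.75 × 214.7 = 161 kips.
Bearing: edge l_c = 1.625, r_n = 63.38 kips; interior l_c = 2.25, r_n = 87.75 kips; R_n = 63.38 + 3·87.75 = 326.6 kips → 245 kips.
Block shear: A_gv = 6.375, A_nv = 4.078, A_nt = 0.4844 in²; R_n = min(0.6F_uA_nv, 0.6F_yA_gv) + U_bs·F_u·A_nt = 190.5 kips → 143 kips.
Block shear governs: 143 kips.

143 kips (block shear governs)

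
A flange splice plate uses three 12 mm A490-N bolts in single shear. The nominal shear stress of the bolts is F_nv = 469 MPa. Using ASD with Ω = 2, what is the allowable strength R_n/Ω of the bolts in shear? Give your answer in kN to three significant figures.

A_b = π × 12² / 4 = 113.1 mm².
R_n = F_nv · A_b · n · n_s = 469 × 113.1 × 3 × 1 / 1000 = 159.1 kN.
Allowable strength R_n/Ω = 159.1 / 2 = 79.6 kN.

79.6 kN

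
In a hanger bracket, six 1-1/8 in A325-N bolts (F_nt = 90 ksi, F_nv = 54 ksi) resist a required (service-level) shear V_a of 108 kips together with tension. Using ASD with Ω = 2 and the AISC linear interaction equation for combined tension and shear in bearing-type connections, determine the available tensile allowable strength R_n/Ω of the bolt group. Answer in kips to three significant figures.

169 kips

A_b = π·1.125²/4 = 0.994 in²; f_rv = 108 / (6 × 0.994) = 18.11 ksi.
F'_nt = 1.3 F_nt − (Ω F_nt / F_nv) f_rv = 1.3·90 − (2·90/54)·18.11 = 56.64 ksi, capped at F_nt → F'_nt = 56.64 ksi.
R_n = F'_nt · A_b · n = 56.64 × 0.994 × 6 = 337.8 kips.
Allowable strength R_n/Ω = 337.8 / 2 = 169 kips.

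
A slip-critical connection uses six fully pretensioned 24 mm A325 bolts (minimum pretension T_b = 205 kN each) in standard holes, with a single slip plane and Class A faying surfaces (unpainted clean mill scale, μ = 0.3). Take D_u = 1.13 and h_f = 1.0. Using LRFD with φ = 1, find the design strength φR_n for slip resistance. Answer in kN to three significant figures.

417 kN

R_n = μ · D_u · h_f · T_b · n_s · n_b = 0.3 × 1.13 × 1.0 × 205 × 1 × 6 = 417 kN.
Design strength φR_n = 1 × 417 = 417 kN.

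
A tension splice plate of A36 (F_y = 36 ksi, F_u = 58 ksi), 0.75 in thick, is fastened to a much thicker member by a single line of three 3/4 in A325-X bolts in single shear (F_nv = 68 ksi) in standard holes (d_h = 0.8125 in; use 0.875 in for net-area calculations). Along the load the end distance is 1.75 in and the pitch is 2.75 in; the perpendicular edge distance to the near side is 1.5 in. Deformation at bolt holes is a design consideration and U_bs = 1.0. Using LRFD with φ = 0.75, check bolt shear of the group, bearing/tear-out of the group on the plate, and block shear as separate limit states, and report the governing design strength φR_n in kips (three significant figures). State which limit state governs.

67.6 kips (bolt shear governs)

Bolt shear: A_b = π·0.75²/4 = 0.4418 in²; R_n = 68 × 0.4418 × 3 × 1 = 90.12 kips → 0.75 × 90.12 = 67.6 kips.
Bearing: edge l_c = 1.344, r_n = 70.14 kips; interior l_c = 1.938, r_n = 78.3 kips; R_n = 70.14 + 2·78.3 = 226.7 kips → 170 kips.
Block shear: A_gv = 5.438, A_nv = 3.797, A_nt = 0.7969 in²; R_n = min(0.6F_uA_nv, 0.6F_yA_gv) + U_bs·F_u·A_nt = 163.7 kips → 123 kips.
Bolt shear governs: 67.6 kips.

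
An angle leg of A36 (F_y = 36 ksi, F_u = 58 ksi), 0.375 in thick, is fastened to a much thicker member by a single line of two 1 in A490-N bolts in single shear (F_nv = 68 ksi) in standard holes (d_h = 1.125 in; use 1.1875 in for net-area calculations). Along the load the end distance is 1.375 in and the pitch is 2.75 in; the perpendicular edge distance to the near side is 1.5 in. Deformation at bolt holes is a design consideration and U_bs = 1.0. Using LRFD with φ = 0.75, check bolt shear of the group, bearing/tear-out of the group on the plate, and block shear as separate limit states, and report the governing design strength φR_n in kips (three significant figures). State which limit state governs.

Bolt shear: A_b = π·1²/4 = 0.7854 in²; R_n = 68 × 0.7854 × 2 × 1 = 106.8 kips → 0.75 × 106.8 = 80.1 kips.
Bearing: edge l_c = 0.8125, r_n = 21.21 kips; interior l_c = 1.625, r_n = 42.41 kips; R_n = 21.21 + 1·42.41 = 63.62 kips → 47.7 kips.
Block shear: A_gv = 1.547, A_nv = 0.8789, A_nt = 0.3398 in²; R_n = min(0.6F_uA_nv, 0.6F_yA_gv) + U_bs·F_u·A_nt = 50.3 kips → 37.7 kips.
Block shear governs: 37.7 kips.

37.7 kips (block shear governs)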